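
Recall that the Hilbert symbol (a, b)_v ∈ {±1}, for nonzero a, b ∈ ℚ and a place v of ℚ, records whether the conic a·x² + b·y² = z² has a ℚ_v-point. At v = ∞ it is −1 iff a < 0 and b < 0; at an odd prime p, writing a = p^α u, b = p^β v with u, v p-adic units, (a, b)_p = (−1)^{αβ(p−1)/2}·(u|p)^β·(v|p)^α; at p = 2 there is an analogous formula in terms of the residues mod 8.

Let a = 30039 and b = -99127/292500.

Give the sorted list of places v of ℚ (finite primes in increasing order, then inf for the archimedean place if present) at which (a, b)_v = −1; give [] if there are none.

[3, 17]

(a, b) ≡ (30039, -91) mod (ℚ^×)²; places V = {2, 3, 5, 7, 13, 17, 19, 31, ∞}.
(a,b)_7: α=0, u≡2; β=3, v≡1 (mod 7); (2|7)=+1, (1|7)=+1; sign (−1)^0·+1^3·+1^0 = +1.
(a,b)_19: α=1, u≡4; β=0, v≡16 (mod 19); (4|19)=+1, (16|19)=+1; sign (−1)^0·+1^0·+1^1 = +1.
(a,b)_2: α=0, β=-2; u≡7, v≡5 (mod 8); ε(u)ε(v)=1·0, αω(v)=0·1, βω(u)=-2·0; sum ≡ 0  ⇒  +1.
(a,b)_31: α=1, u≡8; β=0, v≡9 (mod 31); (8|31)=+1, (9|31)=+1; sign (−1)^0·+1^0·+1^1 = +1.
(a,b)_13: α=0, u≡9; β=-1, v≡5 (mod 13); (9|13)=+1, (5|13)=-1; sign (−1)^0·+1^-1·-1^0 = +1.
(a,b)_∞: sgn(30039)=+, sgn(-91)=−, so +1.
(a,b)_17: α=1, u≡16; β=2, v≡10 (mod 17); (16|17)=+1, (10|17)=-1; sign (−1)^0·+1^2·-1^1 = -1.
(a,b)_3: α=1, u≡2; β=-2, v≡2 (mod 3); (2|3)=-1, (2|3)=-1; sign (−1)^0·-1^-2·-1^1 = -1.
(a,b)_5: α=0, u≡4; β=-4, v≡1 (mod 5); (4|5)=+1, (1|5)=+1; sign (−1)^0·+1^-4·+1^0 = +1.
(30039, -91 / ℚ) ramifies at {3, 17}: a division algebra.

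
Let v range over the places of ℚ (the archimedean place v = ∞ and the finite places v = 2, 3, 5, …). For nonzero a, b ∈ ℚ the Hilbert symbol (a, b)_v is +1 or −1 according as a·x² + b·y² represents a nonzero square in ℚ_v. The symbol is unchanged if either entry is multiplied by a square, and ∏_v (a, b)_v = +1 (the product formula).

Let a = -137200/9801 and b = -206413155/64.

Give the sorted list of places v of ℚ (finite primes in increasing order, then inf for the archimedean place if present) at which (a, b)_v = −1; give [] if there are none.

[5, 7, 13, inf]

Mod squares: a ≡ -7, b ≡ -43355. Check v ∈ {∞, 2, 3, 5, 7, 11, 13, 23, 29}.
v=13: a=13^0·(≡11), b=13^1·(≡8) mod 13; (11|13)=-1, (8|13)=-1; (−1)^{0·1·6}·(-1)^1·(-1)^0 = -1.
v=7: a=7^3·(≡6), b=7^0·(≡3) mod 7; (6|7)=-1, (3|7)=-1; (−1)^{3·0·3}·(-1)^0·(-1)^3 = -1.
v=23: a=23^0·(≡6), b=23^3·(≡12) mod 23; (6|23)=+1, (12|23)=+1; (−1)^{0·3·11}·(+1)^3·(+1)^0 = +1.
v=5: a=5^2·(≡2), b=5^1·(≡1) mod 5; (2|5)=-1, (1|5)=+1; (−1)^{2·1·2}·(-1)^1·(+1)^2 = -1.
v=29: a=29^0·(≡1), b=29^1·(≡6) mod 29; (1|29)=+1, (6|29)=+1; (−1)^{0·1·14}·(+1)^1·(+1)^0 = +1.
v=11: a=11^-2·(≡9), b=11^0·(≡7) mod 11; (9|11)=+1, (7|11)=-1; (−1)^{-2·0·5}·(+1)^0·(-1)^-2 = +1.
v=∞: -7 < 0 and -43355 < 0  ⇒  (a,b)_∞ = -1.
v=2: v_2(a)=4, v_2(b)=-6; units ≡ 1, 5 (mod 8); ε·ε+αω+βω = 0·0+4·1+-6·0 ≡ 0  ⇒  (a,b)_2 = +1.
v=3: a=3^-4·(≡2), b=3^2·(≡1) mod 3; (2|3)=-1, (1|3)=+1; (−1)^{-4·2·1}·(-1)^2·(+1)^-4 = +1.
(-7, -43355 / ℚ) ramifies at {5, 7, 13, ∞}: a division algebra.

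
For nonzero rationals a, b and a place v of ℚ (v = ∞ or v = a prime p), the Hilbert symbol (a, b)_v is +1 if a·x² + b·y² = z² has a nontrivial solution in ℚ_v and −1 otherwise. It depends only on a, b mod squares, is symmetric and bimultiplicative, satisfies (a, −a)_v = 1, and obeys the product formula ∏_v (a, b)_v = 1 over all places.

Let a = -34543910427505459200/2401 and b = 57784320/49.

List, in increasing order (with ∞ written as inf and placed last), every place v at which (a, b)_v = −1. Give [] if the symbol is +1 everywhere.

[2, 5, 11, 19]

(a, b) ≡ (-38, 6270) mod (ℚ^×)²; places V = {2, 3, 5, 7, 11, 19, ∞}.
(a,b)_11: α=4, u≡6; β=1, v≡3 (mod 11); (6|11)=-1, (3|11)=+1; sign (−1)^0·-1^1·+1^4 = -1.
(a,b)_19: α=3, u≡17; β=1, v≡11 (mod 19); (17|19)=+1, (11|19)=+1; sign (−1)^1·+1^1·+1^3 = -1.
(a,b)_3: α=8, u≡1; β=3, v≡2 (mod 3); (1|3)=+1, (2|3)=-1; sign (−1)^0·+1^3·-1^8 = +1.
(a,b)_∞: sgn(-38)=−, sgn(6270)=+, so +1.
(a,b)_7: α=-4, u≡4; β=-2, v≡6 (mod 7); (4|7)=+1, (6|7)=-1; sign (−1)^0·+1^-2·-1^-4 = +1.
(a,b)_5: α=2, u≡2; β=1, v≡1 (mod 5); (2|5)=-1, (1|5)=+1; sign (−1)^0·-1^1·+1^2 = -1.
(a,b)_2: α=21, β=11; u≡5, v≡7 (mod 8); ε(u)ε(v)=0·1, αω(v)=21·0, βω(u)=11·1; sum ≡ 1  ⇒  -1.
|Ram(-38, 6270)| = 4, even; anisotropic at {2, 5, 11, 19}.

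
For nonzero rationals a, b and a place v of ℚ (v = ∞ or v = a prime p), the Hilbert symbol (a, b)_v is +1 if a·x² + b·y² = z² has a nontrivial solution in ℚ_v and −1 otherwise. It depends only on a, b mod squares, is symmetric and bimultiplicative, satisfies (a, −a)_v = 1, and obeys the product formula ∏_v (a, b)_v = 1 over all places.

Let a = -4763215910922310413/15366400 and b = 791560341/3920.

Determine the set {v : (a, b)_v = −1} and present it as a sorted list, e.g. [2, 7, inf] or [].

(a, b) ≡ (-13, 21505) mod (ℚ^×)²; places V = {2, 3, 5, 7, 11, 13, 17, 23, ∞}.
(a,b)_13: α=7, u≡4; β=2, v≡12 (mod 13); (4|13)=+1, (12|13)=+1; sign (−1)^0·+1^2·+1^7 = +1.
(a,b)_3: α=4, u≡2; β=2, v≡1 (mod 3); (2|3)=-1, (1|3)=+1; sign (−1)^0·-1^2·+1^4 = +1.
(a,b)_23: α=2, u≡5; β=1, v≡10 (mod 23); (5|23)=-1, (10|23)=-1; sign (−1)^0·-1^1·-1^2 = -1.
(a,b)_17: α=0, u≡8; β=1, v≡7 (mod 17); (8|17)=+1, (7|17)=-1; sign (−1)^0·+1^1·-1^0 = +1.
(a,b)_2: α=-8, β=-4; u≡3, v≡1 (mod 8); ε(u)ε(v)=1·0, αω(v)=-8·0, βω(u)=-4·1; sum ≡ 0  ⇒  +1.
(a,b)_5: α=-2, u≡2; β=-1, v≡4 (mod 5); (2|5)=-1, (4|5)=+1; sign (−1)^0·-1^-1·+1^-2 = -1.
(a,b)_11: α=6, u≡1; β=3, v≡10 (mod 11); (1|11)=+1, (10|11)=-1; sign (−1)^0·+1^3·-1^6 = +1.
(a,b)_∞: sgn(-13)=−, sgn(21505)=+, so +1.
(a,b)_7: α=-4, u≡1; β=-2, v≡4 (mod 7); (1|7)=+1, (4|7)=+1; sign (−1)^0·+1^-2·+1^-4 = +1.
(-13, 21505 / ℚ) ramifies at {5, 23}: a division algebra.

[5, 23]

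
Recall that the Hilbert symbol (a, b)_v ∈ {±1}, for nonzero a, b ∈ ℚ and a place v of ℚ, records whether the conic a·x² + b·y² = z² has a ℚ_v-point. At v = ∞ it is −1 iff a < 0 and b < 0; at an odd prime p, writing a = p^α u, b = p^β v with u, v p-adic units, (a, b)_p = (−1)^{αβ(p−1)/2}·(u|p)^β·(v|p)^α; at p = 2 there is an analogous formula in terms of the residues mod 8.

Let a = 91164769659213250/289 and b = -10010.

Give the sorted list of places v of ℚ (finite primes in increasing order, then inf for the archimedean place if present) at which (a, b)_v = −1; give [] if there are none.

[2, 5]

Mod squares: a ≡ 130, b ≡ -10010. Check v ∈ {∞, 2, 5, 7, 11, 13, 17, 37}.
v=7: a=7^2·(≡2), b=7^1·(≡5) mod 7; (2|7)=+1, (5|7)=-1; (−1)^{2·1·3}·(+1)^1·(-1)^2 = +1.
v=37: a=37^2·(≡17), b=37^0·(≡17) mod 37; (17|37)=-1, (17|37)=-1; (−1)^{2·0·18}·(-1)^0·(-1)^2 = +1.
v=∞: 130 > 0 and -10010 < 0  ⇒  (a,b)_∞ = +1.
v=11: a=11^4·(≡3), b=11^1·(≡3) mod 11; (3|11)=+1, (3|11)=+1; (−1)^{4·1·5}·(+1)^1·(+1)^4 = +1.
v=5: a=5^3·(≡4), b=5^1·(≡3) mod 5; (4|5)=+1, (3|5)=-1; (−1)^{3·1·2}·(+1)^1·(-1)^3 = -1.
v=2: v_2(a)=1, v_2(b)=1; units ≡ 1, 3 (mod 8); ε·ε+αω+βω = 0·1+1·1+1·0 ≡ 1  ⇒  (a,b)_2 = -1.
v=17: a=17^-2·(≡5), b=17^0·(≡3) mod 17; (5|17)=-1, (3|17)=-1; (−1)^{-2·0·8}·(-1)^0·(-1)^-2 = +1.
v=13: a=13^5·(≡3), b=13^1·(≡10) mod 13; (3|13)=+1, (10|13)=+1; (−1)^{5·1·6}·(+1)^1·(+1)^5 = +1.
|Ram(130, -10010)| = 2, even; anisotropic at {2, 5}.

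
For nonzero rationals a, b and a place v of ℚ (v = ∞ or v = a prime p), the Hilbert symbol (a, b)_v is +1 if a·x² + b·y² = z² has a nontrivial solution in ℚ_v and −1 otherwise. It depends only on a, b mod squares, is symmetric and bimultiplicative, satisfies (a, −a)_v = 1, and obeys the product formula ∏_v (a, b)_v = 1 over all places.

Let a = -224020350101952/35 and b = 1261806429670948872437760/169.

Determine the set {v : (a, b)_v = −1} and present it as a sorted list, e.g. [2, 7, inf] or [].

(a, b) ≡ (-3045, 115) mod (ℚ^×)²; places V = {2, 3, 5, 7, 11, 13, 17, 19, 23, 29, ∞}.
(a,b)_13: α=0, u≡10; β=-2, v≡7 (mod 13); (10|13)=+1, (7|13)=-1; sign (−1)^0·+1^-2·-1^0 = +1.
(a,b)_17: α=2, u≡8; β=2, v≡15 (mod 17); (8|17)=+1, (15|17)=+1; sign (−1)^0·+1^2·+1^2 = +1.
(a,b)_29: α=1, u≡19; β=2, v≡24 (mod 29); (19|29)=-1, (24|29)=+1; sign (−1)^0·-1^2·+1^1 = +1.
(a,b)_11: α=0, u≡7; β=2, v≡9 (mod 11); (7|11)=-1, (9|11)=+1; sign (−1)^0·-1^2·+1^0 = +1.
(a,b)_2: α=6, β=14; u≡3, v≡3 (mod 8); ε(u)ε(v)=1·1, αω(v)=6·1, βω(u)=14·1; sum ≡ 1  ⇒  -1.
(a,b)_∞: sgn(-3045)=−, sgn(115)=+, so +1.
(a,b)_7: α=-1, u≡6; β=0, v≡5 (mod 7); (6|7)=-1, (5|7)=-1; sign (−1)^0·-1^0·-1^-1 = -1.
(a,b)_5: α=-1, u≡4; β=1, v≡3 (mod 5); (4|5)=+1, (3|5)=-1; sign (−1)^0·+1^1·-1^-1 = -1.
(a,b)_3: α=7, u≡2; β=16, v≡1 (mod 3); (2|3)=-1, (1|3)=+1; sign (−1)^0·-1^16·+1^7 = +1.
(a,b)_19: α=2, u≡10; β=0, v≡7 (mod 19); (10|19)=-1, (7|19)=+1; sign (−1)^0·-1^0·+1^2 = +1.
(a,b)_23: α=2, u≡5; β=3, v≡15 (mod 23); (5|23)=-1, (15|23)=-1; sign (−1)^0·-1^3·-1^2 = -1.
(-3045, 115 / ℚ) ramifies at {2, 5, 7, 23}: a division algebra.

[2, 5, 7, 23]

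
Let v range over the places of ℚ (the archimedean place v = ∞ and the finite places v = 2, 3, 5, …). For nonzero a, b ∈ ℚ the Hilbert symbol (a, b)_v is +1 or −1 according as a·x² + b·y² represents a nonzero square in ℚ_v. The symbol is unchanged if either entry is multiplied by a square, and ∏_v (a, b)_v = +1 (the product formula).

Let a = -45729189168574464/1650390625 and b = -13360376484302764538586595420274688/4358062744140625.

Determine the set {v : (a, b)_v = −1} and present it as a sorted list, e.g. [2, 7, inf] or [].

[17, inf]

(a, b) ≡ (-31, -697) mod (ℚ^×)²; places V = {2, 3, 5, 7, 13, 17, 19, 31, 41, ∞}.
(a,b)_13: α=-2, u≡7; β=-4, v≡5 (mod 13); (7|13)=-1, (5|13)=-1; sign (−1)^0·-1^-4·-1^-2 = +1.
(a,b)_7: α=2, u≡1; β=4, v≡3 (mod 7); (1|7)=+1, (3|7)=-1; sign (−1)^0·+1^4·-1^2 = +1.
(a,b)_19: α=0, u≡11; β=2, v≡1 (mod 19); (11|19)=+1, (1|19)=+1; sign (−1)^0·+1^2·+1^0 = +1.
(a,b)_2: α=12, β=32; u≡1, v≡7 (mod 8); ε(u)ε(v)=0·1, αω(v)=12·0, βω(u)=32·0; sum ≡ 0  ⇒  +1.
(a,b)_31: α=1, u≡21; β=2, v≡20 (mod 31); (21|31)=-1, (20|31)=+1; sign (−1)^0·-1^2·+1^1 = +1.
(a,b)_41: α=4, u≡4; β=5, v≡14 (mod 41); (4|41)=+1, (14|41)=-1; sign (−1)^0·+1^5·-1^4 = +1.
(a,b)_3: α=2, u≡2; β=8, v≡2 (mod 3); (2|3)=-1, (2|3)=-1; sign (−1)^0·-1^8·-1^2 = +1.
(a,b)_17: α=2, u≡10; β=3, v≡3 (mod 17); (10|17)=-1, (3|17)=-1; sign (−1)^0·-1^3·-1^2 = -1.
(a,b)_∞: sgn(-31)=−, sgn(-697)=−, so -1.
(a,b)_5: α=-10, u≡4; β=-16, v≡2 (mod 5); (4|5)=+1, (2|5)=-1; sign (−1)^0·+1^-16·-1^-10 = +1.
Ram(-31, -697) = {17, ∞}; no ℚ_17-point on the conic.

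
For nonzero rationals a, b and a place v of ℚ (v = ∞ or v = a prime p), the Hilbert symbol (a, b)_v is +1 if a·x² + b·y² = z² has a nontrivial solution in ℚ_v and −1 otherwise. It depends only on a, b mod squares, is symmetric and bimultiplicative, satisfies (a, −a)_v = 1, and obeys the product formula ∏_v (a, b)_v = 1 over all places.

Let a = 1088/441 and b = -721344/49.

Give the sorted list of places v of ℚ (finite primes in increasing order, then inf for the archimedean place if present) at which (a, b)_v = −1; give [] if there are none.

Mod squares: a ≡ 17, b ≡ -39. Check v ∈ {∞, 2, 3, 7, 13, 17}.
v=17: a=17^1·(≡4), b=17^2·(≡7) mod 17; (4|17)=+1, (7|17)=-1; (−1)^{1·2·8}·(+1)^2·(-1)^1 = -1.
v=2: v_2(a)=6, v_2(b)=6; units ≡ 1, 1 (mod 8); ε·ε+αω+βω = 0·0+6·0+6·0 ≡ 0  ⇒  (a,b)_2 = +1.
v=7: a=7^-2·(≡5), b=7^-2·(≡6) mod 7; (5|7)=-1, (6|7)=-1; (−1)^{-2·-2·3}·(-1)^-2·(-1)^-2 = +1.
v=3: a=3^-2·(≡2), b=3^1·(≡2) mod 3; (2|3)=-1, (2|3)=-1; (−1)^{-2·1·1}·(-1)^1·(-1)^-2 = -1.
v=13: a=13^0·(≡4), b=13^1·(≡10) mod 13; (4|13)=+1, (10|13)=+1; (−1)^{0·1·6}·(+1)^1·(+1)^0 = +1.
v=∞: 17 > 0 and -39 < 0  ⇒  (a,b)_∞ = +1.
Ram(17, -39) = {3, 17}; no ℚ_3-point on the conic.

[3, 17]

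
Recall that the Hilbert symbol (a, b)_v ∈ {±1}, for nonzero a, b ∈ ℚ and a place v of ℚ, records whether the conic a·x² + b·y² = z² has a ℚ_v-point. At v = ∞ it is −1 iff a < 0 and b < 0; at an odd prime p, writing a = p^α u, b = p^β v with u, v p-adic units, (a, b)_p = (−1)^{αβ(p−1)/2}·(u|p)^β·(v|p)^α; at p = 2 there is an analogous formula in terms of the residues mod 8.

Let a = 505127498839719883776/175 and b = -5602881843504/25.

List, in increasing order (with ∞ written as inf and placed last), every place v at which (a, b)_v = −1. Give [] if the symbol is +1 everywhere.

Mod squares: a ≡ 2387, b ≡ -51. Check v ∈ {∞, 2, 3, 5, 7, 11, 17, 31}.
v=7: a=7^-1·(≡3), b=7^0·(≡5) mod 7; (3|7)=-1, (5|7)=-1; (−1)^{-1·0·3}·(-1)^0·(-1)^-1 = -1.
v=17: a=17^2·(≡11), b=17^1·(≡3) mod 17; (11|17)=-1, (3|17)=-1; (−1)^{2·1·8}·(-1)^1·(-1)^2 = -1.
v=3: a=3^16·(≡2), b=3^11·(≡1) mod 3; (2|3)=-1, (1|3)=+1; (−1)^{16·11·1}·(-1)^11·(+1)^16 = -1.
v=11: a=11^3·(≡6), b=11^2·(≡1) mod 11; (6|11)=-1, (1|11)=+1; (−1)^{3·2·5}·(-1)^2·(+1)^3 = +1.
v=2: v_2(a)=10, v_2(b)=4; units ≡ 3, 5 (mod 8); ε·ε+αω+βω = 1·0+10·1+4·1 ≡ 0  ⇒  (a,b)_2 = +1.
v=5: a=5^-2·(≡3), b=5^-2·(≡1) mod 5; (3|5)=-1, (1|5)=+1; (−1)^{-2·-2·2}·(-1)^-2·(+1)^-2 = +1.
v=31: a=31^3·(≡3), b=31^2·(≡30) mod 31; (3|31)=-1, (30|31)=-1; (−1)^{3·2·15}·(-1)^2·(-1)^3 = -1.
v=∞: 2387 > 0 and -51 < 0  ⇒  (a,b)_∞ = +1.
|Ram(2387, -51)| = 4, even; anisotropic at {3, 7, 17, 31}.

[3, 7, 17, 31]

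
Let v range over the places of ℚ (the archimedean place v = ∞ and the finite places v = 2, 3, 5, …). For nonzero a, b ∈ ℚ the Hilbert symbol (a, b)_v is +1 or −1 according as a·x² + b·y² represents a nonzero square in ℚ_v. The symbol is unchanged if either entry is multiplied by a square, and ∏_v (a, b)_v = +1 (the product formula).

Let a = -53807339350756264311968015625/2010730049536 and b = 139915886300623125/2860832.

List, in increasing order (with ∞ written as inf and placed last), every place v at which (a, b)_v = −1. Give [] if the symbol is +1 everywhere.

Mod squares: a ≡ -627, b ≡ 106. Check v ∈ {∞, 2, 3, 5, 7, 11, 13, 17, 19, 23, 31, 41, 53}.
v=17: a=17^-2·(≡2), b=17^0·(≡8) mod 17; (2|17)=+1, (8|17)=+1; (−1)^{-2·0·8}·(+1)^0·(+1)^-2 = +1.
v=∞: -627 < 0 and 106 > 0  ⇒  (a,b)_∞ = +1.
v=19: a=19^-1·(≡9), b=19^0·(≡7) mod 19; (9|19)=+1, (7|19)=+1; (−1)^{-1·0·9}·(+1)^0·(+1)^-1 = +1.
v=31: a=31^4·(≡15), b=31^2·(≡21) mod 31; (15|31)=-1, (21|31)=-1; (−1)^{4·2·15}·(-1)^2·(-1)^4 = +1.
v=3: a=3^1·(≡1), b=3^2·(≡1) mod 3; (1|3)=+1, (1|3)=+1; (−1)^{1·2·1}·(+1)^2·(+1)^1 = +1.
v=53: a=53^2·(≡13), b=53^1·(≡8) mod 53; (13|53)=+1, (8|53)=-1; (−1)^{2·1·26}·(+1)^1·(-1)^2 = +1.
v=5: a=5^6·(≡2), b=5^4·(≡1) mod 5; (2|5)=-1, (1|5)=+1; (−1)^{6·4·2}·(-1)^4·(+1)^6 = +1.
v=7: a=7^6·(≡5), b=7^4·(≡4) mod 7; (5|7)=-1, (4|7)=+1; (−1)^{6·4·3}·(-1)^4·(+1)^6 = +1.
v=41: a=41^4·(≡3), b=41^2·(≡34) mod 41; (3|41)=-1, (34|41)=-1; (−1)^{4·2·20}·(-1)^2·(-1)^4 = +1.
v=2: v_2(a)=-12, v_2(b)=-5; units ≡ 5, 5 (mod 8); ε·ε+αω+βω = 0·0+-12·1+-5·1 ≡ 1  ⇒  (a,b)_2 = -1.
v=13: a=13^-2·(≡12), b=13^-2·(≡2) mod 13; (12|13)=+1, (2|13)=-1; (−1)^{-2·-2·6}·(+1)^-2·(-1)^-2 = +1.
v=11: a=11^3·(≡4), b=11^2·(≡7) mod 11; (4|11)=+1, (7|11)=-1; (−1)^{3·2·5}·(+1)^2·(-1)^3 = -1.
v=23: a=23^-2·(≡20), b=23^-2·(≡19) mod 23; (20|23)=-1, (19|23)=-1; (−1)^{-2·-2·11}·(-1)^-2·(-1)^-2 = +1.
(-627, 106 / ℚ) ramifies at {2, 11}: a division algebra.

[2, 11]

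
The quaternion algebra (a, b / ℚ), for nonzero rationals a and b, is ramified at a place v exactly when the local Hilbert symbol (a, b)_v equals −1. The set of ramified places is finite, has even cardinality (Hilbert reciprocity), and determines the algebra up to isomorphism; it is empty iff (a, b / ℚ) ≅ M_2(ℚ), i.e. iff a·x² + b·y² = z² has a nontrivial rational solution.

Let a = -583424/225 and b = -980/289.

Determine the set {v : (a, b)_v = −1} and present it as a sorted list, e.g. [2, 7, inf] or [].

Mod squares: a ≡ -2279, b ≡ -5. Check v ∈ {∞, 2, 3, 5, 7, 17, 43, 53}.
v=7: a=7^0·(≡5), b=7^2·(≡4) mod 7; (5|7)=-1, (4|7)=+1; (−1)^{0·2·3}·(-1)^2·(+1)^0 = +1.
v=5: a=5^-2·(≡4), b=5^1·(≡1) mod 5; (4|5)=+1, (1|5)=+1; (−1)^{-2·1·2}·(+1)^1·(+1)^-2 = +1.
v=3: a=3^-2·(≡1), b=3^0·(≡1) mod 3; (1|3)=+1, (1|3)=+1; (−1)^{-2·0·1}·(+1)^0·(+1)^-2 = +1.
v=17: a=17^0·(≡4), b=17^-2·(≡6) mod 17; (4|17)=+1, (6|17)=-1; (−1)^{0·-2·8}·(+1)^-2·(-1)^0 = +1.
v=2: v_2(a)=8, v_2(b)=2; units ≡ 1, 3 (mod 8); ε·ε+αω+βω = 0·1+8·1+2·0 ≡ 0  ⇒  (a,b)_2 = +1.
v=43: a=43^1·(≡2), b=43^0·(≡10) mod 43; (2|43)=-1, (10|43)=+1; (−1)^{1·0·21}·(-1)^0·(+1)^1 = +1.
v=∞: -2279 < 0 and -5 < 0  ⇒  (a,b)_∞ = -1.
v=53: a=53^1·(≡42), b=53^0·(≡21) mod 53; (42|53)=+1, (21|53)=-1; (−1)^{1·0·26}·(+1)^0·(-1)^1 = -1.
|Ram(-2279, -5)| = 2, even; anisotropic at {53, ∞}.

[53, inf]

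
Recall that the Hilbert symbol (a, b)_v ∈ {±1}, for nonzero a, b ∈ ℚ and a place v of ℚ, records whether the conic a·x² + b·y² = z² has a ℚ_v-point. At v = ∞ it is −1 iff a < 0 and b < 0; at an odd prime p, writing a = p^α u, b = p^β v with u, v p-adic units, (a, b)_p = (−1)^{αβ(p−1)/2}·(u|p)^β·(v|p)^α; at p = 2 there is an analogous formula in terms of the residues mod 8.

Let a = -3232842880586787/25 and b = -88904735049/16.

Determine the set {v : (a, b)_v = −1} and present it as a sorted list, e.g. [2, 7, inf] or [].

Mod squares: a ≡ -14467, b ≡ -3441. Check v ∈ {∞, 2, 3, 5, 13, 17, 23, 31, 37}.
v=17: a=17^3·(≡16), b=17^2·(≡3) mod 17; (16|17)=+1, (3|17)=-1; (−1)^{3·2·8}·(+1)^2·(-1)^3 = -1.
v=31: a=31^2·(≡16), b=31^1·(≡26) mod 31; (16|31)=+1, (26|31)=-1; (−1)^{2·1·15}·(+1)^1·(-1)^2 = +1.
v=37: a=37^1·(≡21), b=37^1·(≡17) mod 37; (21|37)=+1, (17|37)=-1; (−1)^{1·1·18}·(+1)^1·(-1)^1 = -1.
v=23: a=23^3·(≡21), b=23^2·(≡1) mod 23; (21|23)=-1, (1|23)=+1; (−1)^{3·2·11}·(-1)^2·(+1)^3 = +1.
v=13: a=13^2·(≡5), b=13^2·(≡10) mod 13; (5|13)=-1, (10|13)=+1; (−1)^{2·2·6}·(-1)^2·(+1)^2 = +1.
v=2: v_2(a)=0, v_2(b)=-4; units ≡ 5, 7 (mod 8); ε·ε+αω+βω = 0·1+0·0+-4·1 ≡ 0  ⇒  (a,b)_2 = +1.
v=∞: -14467 < 0 and -3441 < 0  ⇒  (a,b)_∞ = -1.
v=5: a=5^-2·(≡3), b=5^0·(≡1) mod 5; (3|5)=-1, (1|5)=+1; (−1)^{-2·0·2}·(-1)^0·(+1)^-2 = +1.
v=3: a=3^2·(≡2), b=3^1·(≡2) mod 3; (2|3)=-1, (2|3)=-1; (−1)^{2·1·1}·(-1)^1·(-1)^2 = -1.
|Ram(-14467, -3441)| = 4, even; anisotropic at {3, 17, 37, ∞}.

[3, 17, 37, inf]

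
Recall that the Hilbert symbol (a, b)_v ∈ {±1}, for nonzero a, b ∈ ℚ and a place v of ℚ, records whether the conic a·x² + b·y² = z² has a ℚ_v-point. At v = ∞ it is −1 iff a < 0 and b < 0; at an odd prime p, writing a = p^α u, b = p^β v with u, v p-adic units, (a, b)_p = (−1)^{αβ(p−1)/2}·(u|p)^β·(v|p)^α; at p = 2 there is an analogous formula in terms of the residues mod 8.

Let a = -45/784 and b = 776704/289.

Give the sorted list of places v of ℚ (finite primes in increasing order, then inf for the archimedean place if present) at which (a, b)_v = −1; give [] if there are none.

Mod squares: a ≡ -5, b ≡ 3034. Check v ∈ {∞, 2, 3, 5, 7, 17, 37, 41}.
v=∞: -5 < 0 and 3034 > 0  ⇒  (a,b)_∞ = +1.
v=17: a=17^0·(≡3), b=17^-2·(≡8) mod 17; (3|17)=-1, (8|17)=+1; (−1)^{0·-2·8}·(-1)^-2·(+1)^0 = +1.
v=3: a=3^2·(≡1), b=3^0·(≡1) mod 3; (1|3)=+1, (1|3)=+1; (−1)^{2·0·1}·(+1)^0·(+1)^2 = +1.
v=37: a=37^0·(≡20), b=37^1·(≡14) mod 37; (20|37)=-1, (14|37)=-1; (−1)^{0·1·18}·(-1)^1·(-1)^0 = -1.
v=2: v_2(a)=-4, v_2(b)=9; units ≡ 3, 5 (mod 8); ε·ε+αω+βω = 1·0+-4·1+9·1 ≡ 1  ⇒  (a,b)_2 = -1.
v=5: a=5^1·(≡4), b=5^0·(≡1) mod 5; (4|5)=+1, (1|5)=+1; (−1)^{1·0·2}·(+1)^0·(+1)^1 = +1.
v=41: a=41^0·(≡32), b=41^1·(≡1) mod 41; (32|41)=+1, (1|41)=+1; (−1)^{0·1·20}·(+1)^1·(+1)^0 = +1.
v=7: a=7^-2·(≡2), b=7^0·(≡6) mod 7; (2|7)=+1, (6|7)=-1; (−1)^{-2·0·3}·(+1)^0·(-1)^-2 = +1.
(-5, 3034 / ℚ) ramifies at {2, 37}: a division algebra.

[2, 37]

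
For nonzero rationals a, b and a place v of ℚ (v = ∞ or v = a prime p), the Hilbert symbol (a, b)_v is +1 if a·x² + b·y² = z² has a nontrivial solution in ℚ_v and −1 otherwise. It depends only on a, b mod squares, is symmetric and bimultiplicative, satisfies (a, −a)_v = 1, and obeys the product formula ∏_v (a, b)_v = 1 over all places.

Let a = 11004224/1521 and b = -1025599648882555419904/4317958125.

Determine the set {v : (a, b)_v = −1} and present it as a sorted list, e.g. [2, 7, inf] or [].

(a, b) ≡ (29, -6095713) mod (ℚ^×)²; places V = {2, 3, 5, 7, 11, 13, 17, 19, 23, 29, 37, ∞}.
(a,b)_5: α=0, u≡4; β=-4, v≡2 (mod 5); (4|5)=+1, (2|5)=-1; sign (−1)^0·+1^-4·-1^0 = +1.
(a,b)_23: α=0, u≡4; β=1, v≡22 (mod 23); (4|23)=+1, (22|23)=-1; sign (−1)^0·+1^1·-1^0 = +1.
(a,b)_7: α=2, u≡1; β=4, v≡5 (mod 7); (1|7)=+1, (5|7)=-1; sign (−1)^0·+1^4·-1^2 = +1.
(a,b)_11: α=2, u≡6; β=4, v≡4 (mod 11); (6|11)=-1, (4|11)=+1; sign (−1)^0·-1^4·+1^2 = +1.
(a,b)_19: α=0, u≡13; β=1, v≡1 (mod 19); (13|19)=-1, (1|19)=+1; sign (−1)^0·-1^1·+1^0 = -1.
(a,b)_2: α=6, β=8; u≡5, v≡7 (mod 8); ε(u)ε(v)=0·1, αω(v)=6·0, βω(u)=8·1; sum ≡ 0  ⇒  +1.
(a,b)_37: α=0, u≡32; β=1, v≡21 (mod 37); (32|37)=-1, (21|37)=+1; sign (−1)^0·-1^1·+1^0 = -1.
(a,b)_29: α=1, u≡6; β=3, v≡5 (mod 29); (6|29)=+1, (5|29)=+1; sign (−1)^0·+1^3·+1^1 = +1.
(a,b)_17: α=0, u≡7; β=2, v≡3 (mod 17); (7|17)=-1, (3|17)=-1; sign (−1)^0·-1^2·-1^0 = +1.
(a,b)_13: α=-2, u≡4; β=-1, v≡3 (mod 13); (4|13)=+1, (3|13)=+1; sign (−1)^0·+1^-1·+1^-2 = +1.
(a,b)_∞: sgn(29)=+, sgn(-6095713)=−, so +1.
(a,b)_3: α=-2, u≡2; β=-12, v≡2 (mod 3); (2|3)=-1, (2|3)=-1; sign (−1)^0·-1^-12·-1^-2 = +1.
|Ram(29, -6095713)| = 2, even; anisotropic at {19, 37}.

[19, 37]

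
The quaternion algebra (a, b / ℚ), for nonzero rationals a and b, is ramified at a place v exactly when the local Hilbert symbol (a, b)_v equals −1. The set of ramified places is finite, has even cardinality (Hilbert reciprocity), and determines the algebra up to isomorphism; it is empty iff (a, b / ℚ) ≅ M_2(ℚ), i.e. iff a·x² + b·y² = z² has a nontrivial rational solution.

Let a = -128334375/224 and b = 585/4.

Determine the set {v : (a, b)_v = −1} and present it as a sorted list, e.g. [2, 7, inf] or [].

(a, b) ≡ (-210, 65) mod (ℚ^×)²; places V = {2, 3, 5, 7, 13, ∞}.
(a,b)_7: α=-1, u≡5; β=0, v≡1 (mod 7); (5|7)=-1, (1|7)=+1; sign (−1)^0·-1^0·+1^-1 = +1.
(a,b)_∞: sgn(-210)=−, sgn(65)=+, so +1.
(a,b)_3: α=5, u≡2; β=2, v≡2 (mod 3); (2|3)=-1, (2|3)=-1; sign (−1)^0·-1^2·-1^5 = -1.
(a,b)_13: α=2, u≡11; β=1, v≡8 (mod 13); (11|13)=-1, (8|13)=-1; sign (−1)^0·-1^1·-1^2 = -1.
(a,b)_5: α=5, u≡2; β=1, v≡3 (mod 5); (2|5)=-1, (3|5)=-1; sign (−1)^0·-1^1·-1^5 = +1.
(a,b)_2: α=-5, β=-2; u≡7, v≡1 (mod 8); ε(u)ε(v)=1·0, αω(v)=-5·0, βω(u)=-2·0; sum ≡ 0  ⇒  +1.
Ram(-210, 65) = {3, 13}; no ℚ_3-point on the conic.

[3, 13]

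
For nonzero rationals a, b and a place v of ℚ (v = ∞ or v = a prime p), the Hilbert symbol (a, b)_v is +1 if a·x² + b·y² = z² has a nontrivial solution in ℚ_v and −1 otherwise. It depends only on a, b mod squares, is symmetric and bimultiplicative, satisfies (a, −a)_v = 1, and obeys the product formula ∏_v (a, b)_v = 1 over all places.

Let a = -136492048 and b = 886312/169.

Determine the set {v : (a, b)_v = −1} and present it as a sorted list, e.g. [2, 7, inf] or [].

[7, 19]

(a, b) ≡ (-3553, 4522) mod (ℚ^×)²; places V = {2, 7, 11, 13, 17, 19, ∞}.
(a,b)_7: α=4, u≡6; β=3, v≡1 (mod 7); (6|7)=-1, (1|7)=+1; sign (−1)^0·-1^3·+1^4 = -1.
(a,b)_2: α=4, β=3; u≡7, v≡5 (mod 8); ε(u)ε(v)=1·0, αω(v)=4·1, βω(u)=3·0; sum ≡ 0  ⇒  +1.
(a,b)_11: α=1, u≡6; β=0, v≡5 (mod 11); (6|11)=-1, (5|11)=+1; sign (−1)^0·-1^0·+1^1 = +1.
(a,b)_∞: sgn(-3553)=−, sgn(4522)=+, so +1.
(a,b)_17: α=1, u≡3; β=1, v≡3 (mod 17); (3|17)=-1, (3|17)=-1; sign (−1)^0·-1^1·-1^1 = +1.
(a,b)_19: α=1, u≡13; β=1, v≡8 (mod 19); (13|19)=-1, (8|19)=-1; sign (−1)^1·-1^1·-1^1 = -1.
(a,b)_13: α=0, u≡9; β=-2, v≡11 (mod 13); (9|13)=+1, (11|13)=-1; sign (−1)^0·+1^-2·-1^0 = +1.
|Ram(-3553, 4522)| = 2, even; anisotropic at {7, 19}.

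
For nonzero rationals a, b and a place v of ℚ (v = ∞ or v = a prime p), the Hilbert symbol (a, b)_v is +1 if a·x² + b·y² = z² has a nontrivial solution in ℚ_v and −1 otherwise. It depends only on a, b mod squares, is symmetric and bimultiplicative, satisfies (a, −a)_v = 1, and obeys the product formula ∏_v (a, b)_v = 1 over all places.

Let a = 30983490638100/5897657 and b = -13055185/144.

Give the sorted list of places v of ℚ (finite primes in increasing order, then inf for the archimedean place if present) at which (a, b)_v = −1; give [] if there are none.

[5, 13]

(a, b) ≡ (493493, -13585) mod (ℚ^×)²; places V = {2, 3, 5, 7, 11, 13, 17, 19, 29, 31, ∞}.
(a,b)_29: α=1, u≡5; β=0, v≡23 (mod 29); (5|29)=+1, (23|29)=+1; sign (−1)^0·+1^0·+1^1 = +1.
(a,b)_∞: sgn(493493)=+, sgn(-13585)=−, so +1.
(a,b)_17: α=-1, u≡12; β=0, v≡2 (mod 17); (12|17)=-1, (2|17)=+1; sign (−1)^0·-1^0·+1^-1 = +1.
(a,b)_19: α=-2, u≡5; β=1, v≡7 (mod 19); (5|19)=+1, (7|19)=+1; sign (−1)^0·+1^1·+1^-2 = +1.
(a,b)_3: α=6, u≡2; β=-2, v≡2 (mod 3); (2|3)=-1, (2|3)=-1; sign (−1)^0·-1^-2·-1^6 = +1.
(a,b)_13: α=1, u≡3; β=1, v≡5 (mod 13); (3|13)=+1, (5|13)=-1; sign (−1)^0·+1^1·-1^1 = -1.
(a,b)_31: α=-2, u≡9; β=2, v≡26 (mod 31); (9|31)=+1, (26|31)=-1; sign (−1)^0·+1^2·-1^-2 = +1.
(a,b)_2: α=2, β=-4; u≡5, v≡7 (mod 8); ε(u)ε(v)=0·1, αω(v)=2·0, βω(u)=-4·1; sum ≡ 0  ⇒  +1.
(a,b)_5: α=2, u≡2; β=1, v≡2 (mod 5); (2|5)=-1, (2|5)=-1; sign (−1)^0·-1^1·-1^2 = -1.
(a,b)_11: α=5, u≡9; β=1, v≡10 (mod 11); (9|11)=+1, (10|11)=-1; sign (−1)^1·+1^1·-1^5 = +1.
(a,b)_7: α=1, u≡1; β=0, v≡1 (mod 7); (1|7)=+1, (1|7)=+1; sign (−1)^0·+1^0·+1^1 = +1.
Ram(493493, -13585) = {5, 13}; no ℚ_5-point on the conic.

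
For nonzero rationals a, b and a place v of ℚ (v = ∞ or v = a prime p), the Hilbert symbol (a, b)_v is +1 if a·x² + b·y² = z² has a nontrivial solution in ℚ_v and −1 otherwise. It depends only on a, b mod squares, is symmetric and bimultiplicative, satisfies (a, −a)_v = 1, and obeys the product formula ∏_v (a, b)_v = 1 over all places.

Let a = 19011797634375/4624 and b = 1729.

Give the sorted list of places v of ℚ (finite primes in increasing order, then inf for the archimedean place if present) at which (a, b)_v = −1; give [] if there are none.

[7, 13]

(a, b) ≡ (25935, 1729) mod (ℚ^×)²; places V = {2, 3, 5, 7, 13, 17, 19, ∞}.
(a,b)_13: α=1, u≡2; β=1, v≡3 (mod 13); (2|13)=-1, (3|13)=+1; sign (−1)^0·-1^1·+1^1 = -1.
(a,b)_∞: sgn(25935)=+, sgn(1729)=+, so +1.
(a,b)_19: α=5, u≡5; β=1, v≡15 (mod 19); (5|19)=+1, (15|19)=-1; sign (−1)^1·+1^1·-1^5 = +1.
(a,b)_3: α=3, u≡2; β=0, v≡1 (mod 3); (2|3)=-1, (1|3)=+1; sign (−1)^0·-1^0·+1^3 = +1.
(a,b)_17: α=-2, u≡14; β=0, v≡12 (mod 17); (14|17)=-1, (12|17)=-1; sign (−1)^0·-1^0·-1^-2 = +1.
(a,b)_7: α=1, u≡4; β=1, v≡2 (mod 7); (4|7)=+1, (2|7)=+1; sign (−1)^1·+1^1·+1^1 = -1.
(a,b)_2: α=-4, β=0; u≡7, v≡1 (mod 8); ε(u)ε(v)=1·0, αω(v)=-4·0, βω(u)=0·0; sum ≡ 0  ⇒  +1.
(a,b)_5: α=5, u≡2; β=0, v≡4 (mod 5); (2|5)=-1, (4|5)=+1; sign (−1)^0·-1^0·+1^5 = +1.
|Ram(25935, 1729)| = 2, even; anisotropic at {7, 13}.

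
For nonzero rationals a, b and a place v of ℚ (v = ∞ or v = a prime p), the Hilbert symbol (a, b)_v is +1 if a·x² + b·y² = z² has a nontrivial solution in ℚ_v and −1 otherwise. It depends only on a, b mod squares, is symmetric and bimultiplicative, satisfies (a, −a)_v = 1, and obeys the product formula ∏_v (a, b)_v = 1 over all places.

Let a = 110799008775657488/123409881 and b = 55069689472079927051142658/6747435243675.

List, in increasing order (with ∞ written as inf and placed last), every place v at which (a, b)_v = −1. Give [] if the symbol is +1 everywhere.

[3, 17]

Mod squares: a ≡ 377, b ≡ 1576614. Check v ∈ {∞, 2, 3, 5, 7, 11, 13, 17, 23, 29, 41, 43, 47}.
v=43: a=43^2·(≡28), b=43^4·(≡34) mod 43; (28|43)=-1, (34|43)=-1; (−1)^{2·4·21}·(-1)^4·(-1)^2 = +1.
v=∞: 377 > 0 and 1576614 > 0  ⇒  (a,b)_∞ = +1.
v=29: a=29^1·(≡23), b=29^1·(≡1) mod 29; (23|29)=+1, (1|29)=+1; (−1)^{1·1·14}·(+1)^1·(+1)^1 = +1.
v=17: a=17^2·(≡5), b=17^3·(≡7) mod 17; (5|17)=-1, (7|17)=-1; (−1)^{2·3·8}·(-1)^3·(-1)^2 = -1.
v=3: a=3^-2·(≡2), b=3^-9·(≡1) mod 3; (2|3)=-1, (1|3)=+1; (−1)^{-2·-9·1}·(-1)^-9·(+1)^-2 = -1.
v=47: a=47^0·(≡16), b=47^2·(≡35) mod 47; (16|47)=+1, (35|47)=-1; (−1)^{0·2·23}·(+1)^2·(-1)^0 = +1.
v=13: a=13^3·(≡10), b=13^5·(≡9) mod 13; (10|13)=+1, (9|13)=+1; (−1)^{3·5·6}·(+1)^5·(+1)^3 = +1.
v=23: a=23^-4·(≡12), b=23^-4·(≡20) mod 23; (12|23)=+1, (20|23)=-1; (−1)^{-4·-4·11}·(+1)^-4·(-1)^-4 = +1.
v=2: v_2(a)=4, v_2(b)=1; units ≡ 1, 3 (mod 8); ε·ε+αω+βω = 0·1+4·1+1·0 ≡ 0  ⇒  (a,b)_2 = +1.
v=41: a=41^2·(≡23), b=41^3·(≡37) mod 41; (23|41)=+1, (37|41)=+1; (−1)^{2·3·20}·(+1)^3·(+1)^2 = +1.
v=11: a=11^2·(≡3), b=11^0·(≡2) mod 11; (3|11)=+1, (2|11)=-1; (−1)^{2·0·5}·(+1)^0·(-1)^2 = +1.
v=7: a=7^-2·(≡5), b=7^-2·(≡1) mod 7; (5|7)=-1, (1|7)=+1; (−1)^{-2·-2·3}·(-1)^-2·(+1)^-2 = +1.
v=5: a=5^0·(≡3), b=5^-2·(≡4) mod 5; (3|5)=-1, (4|5)=+1; (−1)^{0·-2·2}·(-1)^-2·(+1)^0 = +1.
|Ram(377, 1576614)| = 2, even; anisotropic at {3, 17}.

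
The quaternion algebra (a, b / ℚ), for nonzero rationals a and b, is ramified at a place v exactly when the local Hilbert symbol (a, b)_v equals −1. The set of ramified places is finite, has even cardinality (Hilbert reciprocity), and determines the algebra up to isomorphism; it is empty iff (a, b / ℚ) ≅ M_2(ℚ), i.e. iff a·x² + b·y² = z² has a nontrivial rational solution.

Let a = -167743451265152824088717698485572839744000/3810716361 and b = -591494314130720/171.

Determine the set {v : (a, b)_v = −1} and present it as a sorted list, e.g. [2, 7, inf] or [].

Mod squares: a ≡ -46690, b ≡ -93763670. Check v ∈ {∞, 2, 3, 5, 7, 11, 13, 17, 19, 23, 29}.
v=5: a=5^3·(≡3), b=5^1·(≡1) mod 5; (3|5)=-1, (1|5)=+1; (−1)^{3·1·2}·(-1)^1·(+1)^3 = -1.
v=7: a=7^7·(≡4), b=7^3·(≡3) mod 7; (4|7)=+1, (3|7)=-1; (−1)^{7·3·3}·(+1)^3·(-1)^7 = +1.
v=3: a=3^-4·(≡2), b=3^-2·(≡1) mod 3; (2|3)=-1, (1|3)=+1; (−1)^{-4·-2·1}·(-1)^-2·(+1)^-4 = +1.
v=29: a=29^5·(≡14), b=29^1·(≡24) mod 29; (14|29)=-1, (24|29)=+1; (−1)^{5·1·14}·(-1)^1·(+1)^5 = -1.
v=2: v_2(a)=9, v_2(b)=5; units ≡ 7, 5 (mod 8); ε·ε+αω+βω = 1·0+9·1+5·0 ≡ 1  ⇒  (a,b)_2 = -1.
v=11: a=11^2·(≡9), b=11^1·(≡2) mod 11; (9|11)=+1, (2|11)=-1; (−1)^{2·1·5}·(+1)^1·(-1)^2 = +1.
v=19: a=19^-6·(≡13), b=19^-1·(≡1) mod 19; (13|19)=-1, (1|19)=+1; (−1)^{-6·-1·9}·(-1)^-1·(+1)^-6 = -1.
v=13: a=13^4·(≡6), b=13^1·(≡6) mod 13; (6|13)=-1, (6|13)=-1; (−1)^{4·1·6}·(-1)^1·(-1)^4 = -1.
v=∞: -46690 < 0 and -93763670 < 0  ⇒  (a,b)_∞ = -1.
v=17: a=17^8·(≡13), b=17^3·(≡8) mod 17; (13|17)=+1, (8|17)=+1; (−1)^{8·3·8}·(+1)^3·(+1)^8 = +1.
v=23: a=23^5·(≡22), b=23^2·(≡8) mod 23; (22|23)=-1, (8|23)=+1; (−1)^{5·2·11}·(-1)^2·(+1)^5 = +1.
Ram(-46690, -93763670) = {2, 5, 13, 19, 29, ∞}; no ℚ_2-point on the conic.

[2, 5, 13, 19, 29, inf]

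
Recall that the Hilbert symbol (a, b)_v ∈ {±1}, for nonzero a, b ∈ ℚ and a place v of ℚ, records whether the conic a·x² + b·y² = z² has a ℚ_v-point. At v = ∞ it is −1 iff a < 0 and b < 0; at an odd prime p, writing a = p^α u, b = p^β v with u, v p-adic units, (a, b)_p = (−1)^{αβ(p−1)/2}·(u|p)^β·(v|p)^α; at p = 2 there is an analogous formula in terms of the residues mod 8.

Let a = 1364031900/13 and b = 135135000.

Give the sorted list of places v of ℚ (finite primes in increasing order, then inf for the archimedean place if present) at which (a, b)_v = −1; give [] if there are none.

(a, b) ≡ (3003, 6006) mod (ℚ^×)²; places V = {2, 3, 5, 7, 11, 13, ∞}.
(a,b)_11: α=1, u≡5; β=1, v≡2 (mod 11); (5|11)=+1, (2|11)=-1; sign (−1)^1·+1^1·-1^1 = +1.
(a,b)_3: α=11, u≡2; β=3, v≡1 (mod 3); (2|3)=-1, (1|3)=+1; sign (−1)^1·-1^3·+1^11 = +1.
(a,b)_13: α=-1, u≡10; β=1, v≡5 (mod 13); (10|13)=+1, (5|13)=-1; sign (−1)^0·+1^1·-1^-1 = -1.
(a,b)_5: α=2, u≡2; β=4, v≡1 (mod 5); (2|5)=-1, (1|5)=+1; sign (−1)^0·-1^4·+1^2 = +1.
(a,b)_2: α=2, β=3; u≡3, v≡3 (mod 8); ε(u)ε(v)=1·1, αω(v)=2·1, βω(u)=3·1; sum ≡ 0  ⇒  +1.
(a,b)_∞: sgn(3003)=+, sgn(6006)=+, so +1.
(a,b)_7: α=1, u≡2; β=1, v≡1 (mod 7); (2|7)=+1, (1|7)=+1; sign (−1)^1·+1^1·+1^1 = -1.
Ram(3003, 6006) = {7, 13}; no ℚ_7-point on the conic.

[7, 13]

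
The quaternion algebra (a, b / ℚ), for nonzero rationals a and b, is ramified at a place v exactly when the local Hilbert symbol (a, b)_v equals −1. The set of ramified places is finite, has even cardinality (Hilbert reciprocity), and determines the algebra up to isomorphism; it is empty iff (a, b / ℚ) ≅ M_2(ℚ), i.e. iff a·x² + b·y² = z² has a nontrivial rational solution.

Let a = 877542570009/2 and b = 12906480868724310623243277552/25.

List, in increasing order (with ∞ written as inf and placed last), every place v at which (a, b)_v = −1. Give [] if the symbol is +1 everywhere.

[7, 37]

Mod squares: a ≡ 1530098, b ≡ 84847. Check v ∈ {∞, 2, 3, 5, 7, 17, 23, 29, 31, 37}.
v=2: v_2(a)=-1, v_2(b)=4; units ≡ 1, 7 (mod 8); ε·ε+αω+βω = 0·1+-1·0+4·0 ≡ 0  ⇒  (a,b)_2 = +1.
v=31: a=31^1·(≡15), b=31^3·(≡2) mod 31; (15|31)=-1, (2|31)=+1; (−1)^{1·3·15}·(-1)^3·(+1)^1 = +1.
v=7: a=7^2·(≡6), b=7^5·(≡2) mod 7; (6|7)=-1, (2|7)=+1; (−1)^{2·5·3}·(-1)^5·(+1)^2 = -1.
v=23: a=23^1·(≡20), b=23^3·(≡9) mod 23; (20|23)=-1, (9|23)=+1; (−1)^{1·3·11}·(-1)^3·(+1)^1 = +1.
v=29: a=29^1·(≡11), b=29^2·(≡13) mod 29; (11|29)=-1, (13|29)=+1; (−1)^{1·2·14}·(-1)^2·(+1)^1 = +1.
v=37: a=37^1·(≡25), b=37^2·(≡13) mod 37; (25|37)=+1, (13|37)=-1; (−1)^{1·2·18}·(+1)^2·(-1)^1 = -1.
v=3: a=3^4·(≡2), b=3^4·(≡1) mod 3; (2|3)=-1, (1|3)=+1; (−1)^{4·4·1}·(-1)^4·(+1)^4 = +1.
v=∞: 1530098 > 0 and 84847 > 0  ⇒  (a,b)_∞ = +1.
v=17: a=17^2·(≡9), b=17^5·(≡12) mod 17; (9|17)=+1, (12|17)=-1; (−1)^{2·5·8}·(+1)^5·(-1)^2 = +1.
v=5: a=5^0·(≡2), b=5^-2·(≡2) mod 5; (2|5)=-1, (2|5)=-1; (−1)^{0·-2·2}·(-1)^-2·(-1)^0 = +1.
|Ram(1530098, 84847)| = 2, even; anisotropic at {7, 37}.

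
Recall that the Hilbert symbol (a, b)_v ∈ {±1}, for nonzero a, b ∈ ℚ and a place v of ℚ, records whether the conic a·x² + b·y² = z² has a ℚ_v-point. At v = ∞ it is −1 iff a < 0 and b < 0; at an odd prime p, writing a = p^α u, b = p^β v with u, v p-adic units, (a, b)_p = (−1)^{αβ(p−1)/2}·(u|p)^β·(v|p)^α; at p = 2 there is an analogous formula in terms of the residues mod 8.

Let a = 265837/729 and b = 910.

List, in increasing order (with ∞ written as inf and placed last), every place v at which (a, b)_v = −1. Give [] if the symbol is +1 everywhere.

Mod squares: a ≡ 13, b ≡ 910. Check v ∈ {∞, 2, 3, 5, 7, 11, 13}.
v=3: a=3^-6·(≡1), b=3^0·(≡1) mod 3; (1|3)=+1, (1|3)=+1; (−1)^{-6·0·1}·(+1)^0·(+1)^-6 = +1.
v=2: v_2(a)=0, v_2(b)=1; units ≡ 5, 7 (mod 8); ε·ε+αω+βω = 0·1+0·0+1·1 ≡ 1  ⇒  (a,b)_2 = -1.
v=13: a=13^3·(≡4), b=13^1·(≡5) mod 13; (4|13)=+1, (5|13)=-1; (−1)^{3·1·6}·(+1)^1·(-1)^3 = -1.
v=5: a=5^0·(≡3), b=5^1·(≡2) mod 5; (3|5)=-1, (2|5)=-1; (−1)^{0·1·2}·(-1)^1·(-1)^0 = -1.
v=11: a=11^2·(≡10), b=11^0·(≡8) mod 11; (10|11)=-1, (8|11)=-1; (−1)^{2·0·5}·(-1)^0·(-1)^2 = +1.
v=∞: 13 > 0 and 910 > 0  ⇒  (a,b)_∞ = +1.
v=7: a=7^0·(≡5), b=7^1·(≡4) mod 7; (5|7)=-1, (4|7)=+1; (−1)^{0·1·3}·(-1)^1·(+1)^0 = -1.
(13, 910 / ℚ) ramifies at {2, 5, 7, 13}: a division algebra.

[2, 5, 7, 13]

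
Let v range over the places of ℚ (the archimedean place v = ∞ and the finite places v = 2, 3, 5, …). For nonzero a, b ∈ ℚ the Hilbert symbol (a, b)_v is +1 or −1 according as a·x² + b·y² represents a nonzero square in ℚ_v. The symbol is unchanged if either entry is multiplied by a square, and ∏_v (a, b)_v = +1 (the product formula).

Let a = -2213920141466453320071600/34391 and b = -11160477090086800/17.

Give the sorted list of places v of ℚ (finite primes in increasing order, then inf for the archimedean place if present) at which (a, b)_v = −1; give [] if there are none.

[2, 7, 31, inf]

(a, b) ≡ (-4386221, -21758249) mod (ℚ^×)²; places V = {2, 3, 5, 7, 11, 13, 17, 19, 23, 29, 31, 41, 53, ∞}.
(a,b)_11: α=2, u≡8; β=0, v≡5 (mod 11); (8|11)=-1, (5|11)=+1; sign (−1)^0·-1^0·+1^2 = +1.
(a,b)_53: α=2, u≡15; β=1, v≡34 (mod 53); (15|53)=+1, (34|53)=-1; sign (−1)^0·+1^1·-1^2 = +1.
(a,b)_3: α=4, u≡1; β=0, v≡1 (mod 3); (1|3)=+1, (1|3)=+1; sign (−1)^0·+1^0·+1^4 = +1.
(a,b)_2: α=4, β=4; u≡3, v≡7 (mod 8); ε(u)ε(v)=1·1, αω(v)=4·0, βω(u)=4·1; sum ≡ 1  ⇒  -1.
(a,b)_13: α=4, u≡2; β=0, v≡11 (mod 13); (2|13)=-1, (11|13)=-1; sign (−1)^0·-1^0·-1^4 = +1.
(a,b)_19: α=2, u≡6; β=1, v≡5 (mod 19); (6|19)=+1, (5|19)=+1; sign (−1)^0·+1^1·+1^2 = +1.
(a,b)_23: α=2, u≡10; β=2, v≡16 (mod 23); (10|23)=-1, (16|23)=+1; sign (−1)^0·-1^2·+1^2 = +1.
(a,b)_29: α=1, u≡27; β=2, v≡13 (mod 29); (27|29)=-1, (13|29)=+1; sign (−1)^0·-1^2·+1^1 = +1.
(a,b)_∞: sgn(-4386221)=−, sgn(-21758249)=−, so -1.
(a,b)_7: α=-1, u≡2; β=2, v≡3 (mod 7); (2|7)=+1, (3|7)=-1; sign (−1)^0·+1^2·-1^-1 = -1.
(a,b)_5: α=2, u≡1; β=2, v≡4 (mod 5); (1|5)=+1, (4|5)=+1; sign (−1)^0·+1^2·+1^2 = +1.
(a,b)_31: α=1, u≡30; β=1, v≡17 (mod 31); (30|31)=-1, (17|31)=-1; sign (−1)^1·-1^1·-1^1 = -1.
(a,b)_41: α=1, u≡7; β=1, v≡11 (mod 41); (7|41)=-1, (11|41)=-1; sign (−1)^0·-1^1·-1^1 = +1.
(a,b)_17: α=-3, u≡16; β=-1, v≡16 (mod 17); (16|17)=+1, (16|17)=+1; sign (−1)^0·+1^-1·+1^-3 = +1.
(-4386221, -21758249 / ℚ) ramifies at {2, 7, 31, ∞}: a division algebra.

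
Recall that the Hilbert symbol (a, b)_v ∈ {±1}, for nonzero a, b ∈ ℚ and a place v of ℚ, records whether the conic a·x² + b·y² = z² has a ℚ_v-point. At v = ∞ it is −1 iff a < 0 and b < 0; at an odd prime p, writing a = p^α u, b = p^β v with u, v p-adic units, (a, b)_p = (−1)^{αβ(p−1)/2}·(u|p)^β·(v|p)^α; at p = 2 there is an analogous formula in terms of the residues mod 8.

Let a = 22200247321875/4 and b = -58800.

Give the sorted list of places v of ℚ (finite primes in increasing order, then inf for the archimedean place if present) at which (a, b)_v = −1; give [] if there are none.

[3, 5]

Mod squares: a ≡ 35, b ≡ -3. Check v ∈ {∞, 2, 3, 5, 7, 37, 41}.
v=3: a=3^2·(≡2), b=3^1·(≡2) mod 3; (2|3)=-1, (2|3)=-1; (−1)^{2·1·1}·(-1)^1·(-1)^2 = -1.
v=7: a=7^3·(≡6), b=7^2·(≡4) mod 7; (6|7)=-1, (4|7)=+1; (−1)^{3·2·3}·(-1)^2·(+1)^3 = +1.
v=∞: 35 > 0 and -3 < 0  ⇒  (a,b)_∞ = +1.
v=37: a=37^2·(≡15), b=37^0·(≡30) mod 37; (15|37)=-1, (30|37)=+1; (−1)^{2·0·18}·(-1)^0·(+1)^2 = +1.
v=41: a=41^2·(≡22), b=41^0·(≡35) mod 41; (22|41)=-1, (35|41)=-1; (−1)^{2·0·20}·(-1)^0·(-1)^2 = +1.
v=2: v_2(a)=-2, v_2(b)=4; units ≡ 3, 5 (mod 8); ε·ε+αω+βω = 1·0+-2·1+4·1 ≡ 0  ⇒  (a,b)_2 = +1.
v=5: a=5^5·(≡2), b=5^2·(≡3) mod 5; (2|5)=-1, (3|5)=-1; (−1)^{5·2·2}·(-1)^2·(-1)^5 = -1.
|Ram(35, -3)| = 2, even; anisotropic at {3, 5}.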